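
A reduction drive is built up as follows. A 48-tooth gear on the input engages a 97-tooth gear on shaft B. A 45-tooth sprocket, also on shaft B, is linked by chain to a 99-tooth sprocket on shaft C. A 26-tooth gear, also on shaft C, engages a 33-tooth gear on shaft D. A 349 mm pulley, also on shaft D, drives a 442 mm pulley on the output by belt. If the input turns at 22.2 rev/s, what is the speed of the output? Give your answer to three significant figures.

the input → shaft B (gear mesh, 97/48): 22.2 ÷ 2.0208 = 10.986 rev/s
shaft B → shaft C (chain, 99/45): 10.986 ÷ 2.2 = 4.9934 rev/s
shaft C → shaft D (gear mesh, 33/26): 4.9934 ÷ 1.2692 = 3.9342 rev/s
shaft D → the output (belt, 442/349): 3.9342 ÷ 1.2665 = 3.1064 rev/s

3.11 rev/s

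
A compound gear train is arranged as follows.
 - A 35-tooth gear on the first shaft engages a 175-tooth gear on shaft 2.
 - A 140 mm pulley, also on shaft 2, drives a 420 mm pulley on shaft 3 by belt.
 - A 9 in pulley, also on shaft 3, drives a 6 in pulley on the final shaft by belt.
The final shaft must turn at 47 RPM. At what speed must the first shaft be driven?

Overall ratio R = 5 × 3 × 0.66667 = 10.
Required input speed = output speed × R = 47 × 10 = 470 RPM.

470 RPM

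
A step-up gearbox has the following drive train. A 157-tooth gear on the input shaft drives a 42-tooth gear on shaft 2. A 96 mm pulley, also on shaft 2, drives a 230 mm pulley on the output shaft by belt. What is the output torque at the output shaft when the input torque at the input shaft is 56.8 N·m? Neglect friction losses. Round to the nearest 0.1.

Gear mesh: ratio = 42/157 = 0.26752; torque at shaft 2 = 56.8 × 0.26752 = 15.195 N·m.
Belt: ratio = 230/96 = 2.3958; torque at the output shaft = 15.195 × 2.3958 = 36.404 N·m.

36.4 N·m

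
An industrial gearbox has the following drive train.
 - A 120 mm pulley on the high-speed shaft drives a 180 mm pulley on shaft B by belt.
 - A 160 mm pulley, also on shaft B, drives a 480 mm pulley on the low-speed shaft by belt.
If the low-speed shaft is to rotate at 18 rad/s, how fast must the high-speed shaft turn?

81 rad/s

Overall ratio R = 1.5 × 3 = 4.5.
Required input speed = output speed × R = 18 × 4.5 = 81 rad/s.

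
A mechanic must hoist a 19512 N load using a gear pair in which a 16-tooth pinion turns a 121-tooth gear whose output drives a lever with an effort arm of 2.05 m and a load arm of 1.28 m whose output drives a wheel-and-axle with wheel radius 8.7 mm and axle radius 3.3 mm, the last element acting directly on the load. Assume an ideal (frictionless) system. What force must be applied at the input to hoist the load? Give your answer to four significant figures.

611.1 N

Gear pair MA = 121/16 = 7.5625.
Lever MA = effort arm / load arm = 2.05/1.28 = 1.6016.
Wheel-and-axle MA = R/r = 8.7/3.3 = 2.6364.
Combined ideal MA = 7.5625 × 1.6016 × 2.6364 = 31.931.
Effort = load / MA = 19512 / 31.931 = 611.06 N.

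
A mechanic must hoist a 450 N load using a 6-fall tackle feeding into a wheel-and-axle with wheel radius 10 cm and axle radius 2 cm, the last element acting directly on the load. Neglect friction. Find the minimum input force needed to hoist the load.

15 N

Block-and-tackle MA = number of supporting rope parts = 6.
Wheel-and-axle MA = R/r = 10/2 = 5.
Combined ideal MA = 6 × 5 = 30.
Effort = load / MA = 450 / 30 = 15 N.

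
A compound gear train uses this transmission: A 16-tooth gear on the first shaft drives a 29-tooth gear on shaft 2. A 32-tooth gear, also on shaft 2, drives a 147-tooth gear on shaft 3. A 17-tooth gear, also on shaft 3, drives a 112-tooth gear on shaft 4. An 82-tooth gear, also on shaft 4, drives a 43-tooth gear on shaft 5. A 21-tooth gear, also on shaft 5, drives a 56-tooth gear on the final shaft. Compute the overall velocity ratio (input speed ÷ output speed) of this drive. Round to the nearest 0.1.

Each stage contributes driven/driver: gear mesh 29/16 = 1.8125, gear mesh 147/32 = 4.5938, gear mesh 112/17 = 6.5882, gear mesh 43/82 = 0.52439, gear mesh 56/21 = 2.6667.
Overall: 1.8125 × 4.5938 × 6.5882 × 0.52439 × 2.6667 = 76.707.

76.7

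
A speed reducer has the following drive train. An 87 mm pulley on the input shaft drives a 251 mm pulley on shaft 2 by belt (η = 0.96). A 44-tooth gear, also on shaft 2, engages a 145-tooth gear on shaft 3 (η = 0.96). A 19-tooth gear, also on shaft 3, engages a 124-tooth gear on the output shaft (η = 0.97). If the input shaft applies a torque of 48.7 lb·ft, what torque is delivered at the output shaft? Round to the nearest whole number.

2701 lb·ft

belt 251/87 = 2.8851 → τ = 48.7·2.8851·0.96 = 134.88 lb·ft
gear mesh 145/44 = 3.2955 → τ = 134.88·3.2955·0.96 = 426.72 lb·ft
gear mesh 124/19 = 6.5263 → τ = 426.72·6.5263·0.97 = 2701.4 lb·ft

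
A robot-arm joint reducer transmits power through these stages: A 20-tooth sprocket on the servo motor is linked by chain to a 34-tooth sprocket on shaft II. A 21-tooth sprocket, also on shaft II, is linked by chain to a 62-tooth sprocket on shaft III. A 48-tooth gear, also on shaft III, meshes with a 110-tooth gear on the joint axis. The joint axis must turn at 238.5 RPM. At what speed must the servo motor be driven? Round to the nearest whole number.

2743 RPM

Overall ratio R = 1.7 × 2.9524 × 2.2917 = 11.502.
Required input speed = output speed × R = 238.5 × 11.502 = 2743.2 RPM.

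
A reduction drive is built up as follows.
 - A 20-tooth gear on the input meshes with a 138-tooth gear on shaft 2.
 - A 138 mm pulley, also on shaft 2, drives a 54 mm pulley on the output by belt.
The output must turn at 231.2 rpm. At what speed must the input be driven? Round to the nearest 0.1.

624.2 rpm

Overall ratio R = 6.9 × 0.3913 = 2.7.
Required input speed = output speed × R = 231.2 × 2.7 = 624.24 rpm.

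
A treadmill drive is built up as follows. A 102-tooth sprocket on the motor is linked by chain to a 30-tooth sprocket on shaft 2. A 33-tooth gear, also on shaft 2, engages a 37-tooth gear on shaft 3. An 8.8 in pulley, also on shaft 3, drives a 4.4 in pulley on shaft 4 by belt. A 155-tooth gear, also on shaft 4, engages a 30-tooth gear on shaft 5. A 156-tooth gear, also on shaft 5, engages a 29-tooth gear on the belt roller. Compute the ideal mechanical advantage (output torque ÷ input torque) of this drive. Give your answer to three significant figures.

0.00593

Each stage contributes driven/driver: chain 30/102 = 0.29412, gear mesh 37/33 = 1.1212, belt 4.4/8.8 = 0.5, gear mesh 30/155 = 0.19355, gear mesh 29/156 = 0.1859.
Overall: 0.29412 × 1.1212 × 0.5 × 0.19355 × 0.1859 = 0.0059326.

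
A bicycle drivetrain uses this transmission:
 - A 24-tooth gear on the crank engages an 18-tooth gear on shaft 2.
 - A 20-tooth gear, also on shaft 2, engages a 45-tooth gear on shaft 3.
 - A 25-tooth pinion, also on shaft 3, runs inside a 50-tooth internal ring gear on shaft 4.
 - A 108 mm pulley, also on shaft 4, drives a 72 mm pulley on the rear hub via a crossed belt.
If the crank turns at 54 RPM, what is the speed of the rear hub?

24 RPM

the crank → shaft 2 (gear mesh, 18/24): 54 ÷ 0.75 = 72 RPM
shaft 2 → shaft 3 (gear mesh, 45/20): 72 ÷ 2.25 = 32 RPM
shaft 3 → shaft 4 (internal gear, 50/25): 32 ÷ 2 = 16 RPM
shaft 4 → the rear hub (belt, 72/108): 16 ÷ 0.66667 = 24 RPM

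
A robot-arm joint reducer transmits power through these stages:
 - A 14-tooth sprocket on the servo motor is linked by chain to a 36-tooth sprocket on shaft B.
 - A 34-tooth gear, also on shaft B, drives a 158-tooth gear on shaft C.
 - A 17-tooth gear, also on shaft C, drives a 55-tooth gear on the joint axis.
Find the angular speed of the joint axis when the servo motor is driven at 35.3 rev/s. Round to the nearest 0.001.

0.913 rev/s

the servo motor → shaft B (chain, 36/14): 35.3 ÷ 2.5714 = 13.728 rev/s
shaft B → shaft C (gear mesh, 158/34): 13.728 ÷ 4.6471 = 2.9541 rev/s
shaft C → the joint axis (gear mesh, 55/17): 2.9541 ÷ 3.2353 = 0.91308 rev/s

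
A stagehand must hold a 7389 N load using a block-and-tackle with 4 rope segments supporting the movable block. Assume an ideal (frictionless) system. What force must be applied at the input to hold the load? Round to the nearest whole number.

Block-and-tackle MA = number of supporting rope parts = 4.
Effort = load / MA = 7389 / 4 = 1847.2 N.

1847 N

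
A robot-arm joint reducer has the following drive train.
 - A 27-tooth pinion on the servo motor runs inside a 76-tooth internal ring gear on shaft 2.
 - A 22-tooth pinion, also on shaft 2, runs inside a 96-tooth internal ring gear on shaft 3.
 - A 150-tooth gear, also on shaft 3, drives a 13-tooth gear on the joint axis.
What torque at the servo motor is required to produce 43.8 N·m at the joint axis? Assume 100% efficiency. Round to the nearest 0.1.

41.1 N·m

Overall ratio R = 2.8148 × 4.3636 × 0.086667 = 1.0645.
Input torque = output torque / R = 43.8 / 1.0645 = 41.146 N·m.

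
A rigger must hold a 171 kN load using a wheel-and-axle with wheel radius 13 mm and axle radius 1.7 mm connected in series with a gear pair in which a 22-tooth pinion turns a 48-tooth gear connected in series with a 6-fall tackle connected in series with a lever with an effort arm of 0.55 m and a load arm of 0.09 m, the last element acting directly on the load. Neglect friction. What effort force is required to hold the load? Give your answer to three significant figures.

Wheel-and-axle MA = R/r = 13/1.7 = 7.6471.
Gear pair MA = 48/22 = 2.1818.
Block-and-tackle MA = number of supporting rope parts = 6.
Lever MA = effort arm / load arm = 0.55/0.09 = 6.1111.
Combined ideal MA = 7.6471 × 2.1818 × 6 × 6.1111 = 611.76.
Effort = load / MA = 171 / 611.76 = 0.27952 kN.

0.280 kN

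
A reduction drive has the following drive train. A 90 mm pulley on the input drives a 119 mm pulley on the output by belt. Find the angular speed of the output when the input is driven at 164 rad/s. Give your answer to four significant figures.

124.0 rad/s

Belt: ratio = 119/90 = 1.3222, so the output turns at 164 / 1.3222 = 124.03 rad/s.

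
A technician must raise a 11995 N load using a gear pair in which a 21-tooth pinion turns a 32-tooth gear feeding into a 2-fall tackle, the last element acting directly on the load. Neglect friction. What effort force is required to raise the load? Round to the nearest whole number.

3936 N

Gear pair MA = 32/21 = 1.5238.
Block-and-tackle MA = number of supporting rope parts = 2.
Combined ideal MA = 1.5238 × 2 = 3.0476.
Effort = load / MA = 11995 / 3.0476 = 3935.9 N.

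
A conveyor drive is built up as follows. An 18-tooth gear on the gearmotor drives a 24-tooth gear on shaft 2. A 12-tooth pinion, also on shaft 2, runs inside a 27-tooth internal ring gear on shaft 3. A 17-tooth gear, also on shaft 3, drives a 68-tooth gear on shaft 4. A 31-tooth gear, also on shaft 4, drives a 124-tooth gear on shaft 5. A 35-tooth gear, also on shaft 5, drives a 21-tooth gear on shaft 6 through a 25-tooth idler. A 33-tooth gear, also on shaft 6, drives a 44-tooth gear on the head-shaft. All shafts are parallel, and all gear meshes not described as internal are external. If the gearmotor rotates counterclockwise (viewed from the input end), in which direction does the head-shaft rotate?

counterclockwise

the gearmotor → shaft 2: external mesh, 1 reversal → CW.
shaft 2 → shaft 3: internal mesh, same direction → CW.
shaft 3 → shaft 4: external mesh, 1 reversal → CCW.
shaft 4 → shaft 5: external mesh, 1 reversal → CW.
shaft 5 → shaft 6: driver → idler → driven is 2 external meshes, 2 reversals → CW.
shaft 6 → the head-shaft: external mesh, 1 reversal → CCW.
6 reversals in total — an even number — so the head-shaft turns the same way as the gearmotor.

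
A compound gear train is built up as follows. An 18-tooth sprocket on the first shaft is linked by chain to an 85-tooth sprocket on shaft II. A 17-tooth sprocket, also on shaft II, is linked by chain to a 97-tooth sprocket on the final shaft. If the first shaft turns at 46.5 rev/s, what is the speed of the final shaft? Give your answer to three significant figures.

1.73 rev/s

Chain: ratio = 85/18 = 4.7222, so shaft II turns at 46.5 / 4.7222 = 9.8471 rev/s.
Chain: ratio = 97/17 = 5.7059, so the final shaft turns at 9.8471 / 5.7059 = 1.7258 rev/s.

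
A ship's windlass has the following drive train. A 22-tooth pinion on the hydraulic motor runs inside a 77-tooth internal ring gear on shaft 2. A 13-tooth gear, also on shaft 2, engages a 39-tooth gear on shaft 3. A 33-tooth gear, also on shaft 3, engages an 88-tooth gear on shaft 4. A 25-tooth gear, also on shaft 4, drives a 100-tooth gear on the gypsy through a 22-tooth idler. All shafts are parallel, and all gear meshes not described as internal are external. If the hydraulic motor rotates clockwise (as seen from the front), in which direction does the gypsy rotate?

clockwise

the hydraulic motor → shaft 2: internal mesh, same direction → CW.
shaft 2 → shaft 3: external mesh, 1 reversal → CCW.
shaft 3 → shaft 4: external mesh, 1 reversal → CW.
shaft 4 → the gypsy: driver → idler → driven is 2 external meshes, 2 reversals → CW.
4 reversals in total — an even number — so the gypsy turns the same way as the hydraulic motor.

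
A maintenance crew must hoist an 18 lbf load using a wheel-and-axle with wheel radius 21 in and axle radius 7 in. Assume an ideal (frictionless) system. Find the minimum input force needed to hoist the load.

Wheel-and-axle MA = R/r = 21/7 = 3.
Effort = load / MA = 18 / 3 = 6 lbf.

6 lbf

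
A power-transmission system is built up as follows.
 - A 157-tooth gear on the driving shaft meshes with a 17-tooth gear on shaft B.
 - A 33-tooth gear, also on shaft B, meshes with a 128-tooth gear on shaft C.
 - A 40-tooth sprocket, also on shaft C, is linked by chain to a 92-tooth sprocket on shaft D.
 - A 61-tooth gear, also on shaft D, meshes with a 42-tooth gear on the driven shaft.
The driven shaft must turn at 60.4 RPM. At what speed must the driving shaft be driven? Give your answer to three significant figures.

Overall ratio R = 0.10828 × 3.8788 × 2.3 × 0.68852 = 0.66511.
Required input speed = output speed × R = 60.4 × 0.66511 = 40.173 RPM.

40.2 RPM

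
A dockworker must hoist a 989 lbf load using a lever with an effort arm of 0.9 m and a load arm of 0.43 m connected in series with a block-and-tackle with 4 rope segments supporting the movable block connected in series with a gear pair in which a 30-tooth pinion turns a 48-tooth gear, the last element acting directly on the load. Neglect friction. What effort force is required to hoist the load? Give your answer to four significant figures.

73.83 lbf

Lever MA = effort arm / load arm = 0.9/0.43 = 2.093.
Block-and-tackle MA = number of supporting rope parts = 4.
Gear pair MA = 48/30 = 1.6.
Combined ideal MA = 2.093 × 4 × 1.6 = 13.395.
Effort = load / MA = 989 / 13.395 = 73.832 lbf.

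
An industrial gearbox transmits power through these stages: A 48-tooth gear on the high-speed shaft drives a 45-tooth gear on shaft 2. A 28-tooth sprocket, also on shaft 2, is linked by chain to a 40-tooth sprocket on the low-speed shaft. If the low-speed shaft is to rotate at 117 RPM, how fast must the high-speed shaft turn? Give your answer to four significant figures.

156.7 RPM

Overall ratio R = 0.9375 × 1.4286 = 1.3393.
Required input speed = output speed × R = 117 × 1.3393 = 156.7 RPM.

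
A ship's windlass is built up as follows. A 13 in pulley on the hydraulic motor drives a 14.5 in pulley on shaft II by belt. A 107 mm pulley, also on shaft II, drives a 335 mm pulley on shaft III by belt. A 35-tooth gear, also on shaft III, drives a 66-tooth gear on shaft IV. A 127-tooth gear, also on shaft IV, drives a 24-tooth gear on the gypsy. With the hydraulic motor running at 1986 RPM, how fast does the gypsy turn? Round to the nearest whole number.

belt 14.5/13 = 1.1154 → 1986/1.1154 = 1780.6 RPM
belt 335/107 = 3.1308 → 1780.6/3.1308 = 568.71 RPM
gear mesh 66/35 = 1.8857 → 568.71/1.8857 = 301.59 RPM
gear mesh 24/127 = 0.18898 → 301.59/0.18898 = 1595.9 RPM

1596 RPM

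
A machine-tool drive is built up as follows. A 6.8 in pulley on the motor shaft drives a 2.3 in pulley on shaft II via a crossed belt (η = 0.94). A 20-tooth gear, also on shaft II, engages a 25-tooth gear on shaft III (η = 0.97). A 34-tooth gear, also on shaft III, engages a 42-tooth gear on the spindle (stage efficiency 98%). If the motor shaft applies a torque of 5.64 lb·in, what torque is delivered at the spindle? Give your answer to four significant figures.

belt 2.3/6.8 = 0.33824 → τ = 5.64·0.33824·0.94 = 1.7932 lb·in
gear mesh 25/20 = 1.25 → τ = 1.7932·1.25·0.97 = 2.1742 lb·in
gear mesh 42/34 = 1.2353 → τ = 2.1742·1.2353·0.98 = 2.6321 lb·in

2.632 lb·in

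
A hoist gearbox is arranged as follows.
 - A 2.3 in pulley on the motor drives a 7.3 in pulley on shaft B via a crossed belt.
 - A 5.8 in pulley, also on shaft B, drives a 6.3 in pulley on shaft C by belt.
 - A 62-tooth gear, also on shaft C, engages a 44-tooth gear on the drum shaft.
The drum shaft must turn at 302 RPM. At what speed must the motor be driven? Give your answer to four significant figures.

738.9 RPM

Overall ratio R = 3.1739 × 1.0862 × 0.70968 = 2.4466.
Required input speed = output speed × R = 302 × 2.4466 = 738.88 RPM.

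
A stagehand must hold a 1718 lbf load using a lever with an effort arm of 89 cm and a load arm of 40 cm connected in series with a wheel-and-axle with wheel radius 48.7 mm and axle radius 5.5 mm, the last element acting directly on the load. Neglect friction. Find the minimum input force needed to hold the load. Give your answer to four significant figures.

Lever MA = effort arm / load arm = 89/40 = 2.225.
Wheel-and-axle MA = R/r = 48.7/5.5 = 8.8545.
Combined ideal MA = 2.225 × 8.8545 = 19.701.
Effort = load / MA = 1718 / 19.701 = 87.202 lbf.

87.20 lbf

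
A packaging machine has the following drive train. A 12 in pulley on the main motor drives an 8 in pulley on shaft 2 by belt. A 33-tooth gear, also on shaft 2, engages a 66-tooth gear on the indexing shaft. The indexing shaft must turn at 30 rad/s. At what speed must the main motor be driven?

40 rad/s

Overall ratio R = 0.66667 × 2 = 1.3333.
Required input speed = output speed × R = 30 × 1.3333 = 40 rad/s.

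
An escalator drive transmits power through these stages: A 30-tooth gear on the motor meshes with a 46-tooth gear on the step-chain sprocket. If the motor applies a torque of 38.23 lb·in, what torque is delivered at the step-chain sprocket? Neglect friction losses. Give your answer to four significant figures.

Gear mesh: ratio = 46/30 = 1.5333; torque at the step-chain sprocket = 38.23 × 1.5333 = 58.619 lb·in.

58.62 lb·in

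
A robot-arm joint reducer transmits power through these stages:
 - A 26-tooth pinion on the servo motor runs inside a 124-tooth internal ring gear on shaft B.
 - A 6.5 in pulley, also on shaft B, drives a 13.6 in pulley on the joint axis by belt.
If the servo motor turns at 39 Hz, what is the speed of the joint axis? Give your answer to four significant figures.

Internal gear: ratio = 124/26 = 4.7692, so shaft B turns at 39 / 4.7692 = 8.1774 Hz.
Belt: ratio = 13.6/6.5 = 2.0923, so the joint axis turns at 8.1774 / 2.0923 = 3.9083 Hz.

3.908 Hz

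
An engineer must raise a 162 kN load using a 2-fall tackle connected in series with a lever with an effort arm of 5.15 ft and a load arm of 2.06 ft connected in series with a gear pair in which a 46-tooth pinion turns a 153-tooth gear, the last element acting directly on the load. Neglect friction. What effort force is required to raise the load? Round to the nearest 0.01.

9.74 kN

Block-and-tackle MA = number of supporting rope parts = 2.
Lever MA = effort arm / load arm = 5.15/2.06 = 2.5.
Gear pair MA = 153/46 = 3.3261.
Combined ideal MA = 2 × 2.5 × 3.3261 = 16.63.
Effort = load / MA = 162 / 16.63 = 9.7412 kN.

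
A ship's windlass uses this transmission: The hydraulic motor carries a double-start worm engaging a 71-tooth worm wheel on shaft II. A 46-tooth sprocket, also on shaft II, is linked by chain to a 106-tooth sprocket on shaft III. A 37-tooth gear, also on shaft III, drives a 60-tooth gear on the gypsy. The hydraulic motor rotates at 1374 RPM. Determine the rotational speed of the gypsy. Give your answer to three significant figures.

10.4 RPM

worm 71/2 = 35.5 → 1374/35.5 = 38.704 RPM
chain 106/46 = 2.3043 → 38.704/2.3043 = 16.796 RPM
gear mesh 60/37 = 1.6216 → 16.796/1.6216 = 10.358 RPM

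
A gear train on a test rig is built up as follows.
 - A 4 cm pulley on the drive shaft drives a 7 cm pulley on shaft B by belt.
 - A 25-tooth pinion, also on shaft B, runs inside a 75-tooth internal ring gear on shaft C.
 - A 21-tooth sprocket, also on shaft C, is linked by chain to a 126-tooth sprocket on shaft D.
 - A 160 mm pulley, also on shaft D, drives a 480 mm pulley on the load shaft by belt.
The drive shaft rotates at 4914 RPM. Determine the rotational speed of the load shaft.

the drive shaft → shaft B (belt, 7/4): 4914 ÷ 1.75 = 2808 RPM
shaft B → shaft C (internal gear, 75/25): 2808 ÷ 3 = 936 RPM
shaft C → shaft D (chain, 126/21): 936 ÷ 6 = 156 RPM
shaft D → the load shaft (belt, 480/160): 156 ÷ 3 = 52 RPM

52 RPM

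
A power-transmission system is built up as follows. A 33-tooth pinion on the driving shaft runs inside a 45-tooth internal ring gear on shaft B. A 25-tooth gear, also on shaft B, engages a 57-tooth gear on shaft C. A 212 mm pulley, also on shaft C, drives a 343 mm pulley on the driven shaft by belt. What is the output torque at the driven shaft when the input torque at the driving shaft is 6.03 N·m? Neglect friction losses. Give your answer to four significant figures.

30.33 N·m

After the internal gear (45/33): 6.03 × 1.3636 = 8.2227 N·m
After the gear mesh (57/25): 8.2227 × 2.28 = 18.748 N·m
After the belt (343/212): 18.748 × 1.6179 = 30.333 N·m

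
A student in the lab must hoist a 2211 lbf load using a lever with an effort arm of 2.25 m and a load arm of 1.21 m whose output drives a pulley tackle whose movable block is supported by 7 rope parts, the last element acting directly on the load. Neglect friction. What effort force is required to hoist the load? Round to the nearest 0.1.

Lever MA = effort arm / load arm = 2.25/1.21 = 1.8595.
Block-and-tackle MA = number of supporting rope parts = 7.
Combined ideal MA = 1.8595 × 7 = 13.017.
Effort = load / MA = 2211 / 13.017 = 169.86 lbf.

169.9 lbf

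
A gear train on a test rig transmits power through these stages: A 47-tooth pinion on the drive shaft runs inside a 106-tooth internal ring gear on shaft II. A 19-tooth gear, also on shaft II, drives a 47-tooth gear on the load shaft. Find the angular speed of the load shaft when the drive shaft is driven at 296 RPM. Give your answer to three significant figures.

internal gear 106/47 = 2.2553 → 296/2.2553 = 131.25 RPM
gear mesh 47/19 = 2.4737 → 131.25/2.4737 = 53.057 RPM

53.1 RPM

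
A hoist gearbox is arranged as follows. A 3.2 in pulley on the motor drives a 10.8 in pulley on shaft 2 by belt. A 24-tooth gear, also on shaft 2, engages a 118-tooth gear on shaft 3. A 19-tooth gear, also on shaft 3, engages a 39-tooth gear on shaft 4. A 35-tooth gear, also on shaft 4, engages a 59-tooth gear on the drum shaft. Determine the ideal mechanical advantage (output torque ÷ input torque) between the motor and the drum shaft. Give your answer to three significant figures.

Each stage contributes driven/driver: belt 10.8/3.2 = 3.375, gear mesh 118/24 = 4.9167, gear mesh 39/19 = 2.0526, gear mesh 59/35 = 1.6857.
Overall: 3.375 × 4.9167 × 2.0526 × 1.6857 = 57.417.

57.4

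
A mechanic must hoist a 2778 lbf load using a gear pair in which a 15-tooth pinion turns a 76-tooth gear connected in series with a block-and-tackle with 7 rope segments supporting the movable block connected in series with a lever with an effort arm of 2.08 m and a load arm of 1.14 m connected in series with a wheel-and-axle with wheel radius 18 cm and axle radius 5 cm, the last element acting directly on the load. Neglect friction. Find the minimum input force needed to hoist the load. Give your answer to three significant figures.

11.9 lbf

Gear pair MA = 76/15 = 5.0667.
Block-and-tackle MA = number of supporting rope parts = 7.
Lever MA = effort arm / load arm = 2.08/1.14 = 1.8246.
Wheel-and-axle MA = R/r = 18/5 = 3.6.
Combined ideal MA = 5.0667 × 7 × 1.8246 × 3.6 = 232.96.
Effort = load / MA = 2778 / 232.96 = 11.925 lbf.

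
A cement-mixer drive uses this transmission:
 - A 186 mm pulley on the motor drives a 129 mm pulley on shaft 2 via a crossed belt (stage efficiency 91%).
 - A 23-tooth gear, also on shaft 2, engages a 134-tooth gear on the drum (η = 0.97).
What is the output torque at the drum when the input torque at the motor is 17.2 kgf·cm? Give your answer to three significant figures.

After the belt (129/186): 17.2 × 0.69355 × 0.91 = 10.855 kgf·cm
After the gear mesh (134/23): 10.855 × 5.8261 × 0.97 = 61.347 kgf·cm

61.3 kgf·cm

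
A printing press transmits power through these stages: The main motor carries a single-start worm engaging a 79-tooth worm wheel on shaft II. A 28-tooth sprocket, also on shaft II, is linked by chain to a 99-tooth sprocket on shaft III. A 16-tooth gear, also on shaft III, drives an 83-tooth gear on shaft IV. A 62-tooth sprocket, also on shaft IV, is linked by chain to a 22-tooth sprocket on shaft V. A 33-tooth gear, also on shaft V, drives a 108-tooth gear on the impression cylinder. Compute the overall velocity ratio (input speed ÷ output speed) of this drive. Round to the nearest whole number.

Each stage contributes driven/driver: worm 79/1 = 79, chain 99/28 = 3.5357, gear mesh 83/16 = 5.1875, chain 22/62 = 0.35484, gear mesh 108/33 = 3.2727.
Overall: 79 × 3.5357 × 5.1875 × 0.35484 × 3.2727 = 1682.7.

1683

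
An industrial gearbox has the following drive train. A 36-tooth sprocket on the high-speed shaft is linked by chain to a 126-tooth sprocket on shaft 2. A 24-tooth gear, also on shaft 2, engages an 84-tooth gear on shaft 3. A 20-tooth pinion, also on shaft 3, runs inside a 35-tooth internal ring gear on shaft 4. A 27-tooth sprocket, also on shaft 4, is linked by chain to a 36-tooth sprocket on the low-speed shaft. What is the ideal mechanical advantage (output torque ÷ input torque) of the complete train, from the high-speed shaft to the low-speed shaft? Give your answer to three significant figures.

28.6

Each stage contributes driven/driver: chain 126/36 = 3.5, gear mesh 84/24 = 3.5, internal gear 35/20 = 1.75, chain 36/27 = 1.3333.
Overall: 3.5 × 3.5 × 1.75 × 1.3333 = 28.583.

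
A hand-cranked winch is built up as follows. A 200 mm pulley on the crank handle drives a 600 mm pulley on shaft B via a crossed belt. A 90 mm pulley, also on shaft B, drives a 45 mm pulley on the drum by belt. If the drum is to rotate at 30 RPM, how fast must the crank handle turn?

Overall ratio R = 3 × 0.5 = 1.5.
Required input speed = output speed × R = 30 × 1.5 = 45 RPM.

45 RPM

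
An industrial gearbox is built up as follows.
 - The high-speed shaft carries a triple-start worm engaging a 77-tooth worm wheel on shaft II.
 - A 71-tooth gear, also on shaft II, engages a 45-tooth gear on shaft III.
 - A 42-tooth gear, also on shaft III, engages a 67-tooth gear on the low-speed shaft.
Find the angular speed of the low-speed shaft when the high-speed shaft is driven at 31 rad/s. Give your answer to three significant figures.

worm 77/3 = 25.667 → 31/25.667 = 1.2078 rad/s
gear mesh 45/71 = 0.6338 → 1.2078/0.6338 = 1.9056 rad/s
gear mesh 67/42 = 1.5952 → 1.9056/1.5952 = 1.1946 rad/s

1.19 rad/s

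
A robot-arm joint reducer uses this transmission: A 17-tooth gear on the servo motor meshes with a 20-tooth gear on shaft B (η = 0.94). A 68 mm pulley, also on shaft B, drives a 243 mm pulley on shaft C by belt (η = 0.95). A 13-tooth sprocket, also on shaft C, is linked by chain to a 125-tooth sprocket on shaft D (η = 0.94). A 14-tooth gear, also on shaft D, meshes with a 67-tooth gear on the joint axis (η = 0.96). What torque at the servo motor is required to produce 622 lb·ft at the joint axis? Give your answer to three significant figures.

Overall ratio R = 1.1765 × 3.5735 × 9.6154 × 4.7857 = 193.46; overall efficiency η = 0.94 × 0.95 × 0.94 × 0.96 = 0.8058.
Input torque = output torque / (R × η) = 622 / (193.46 × 0.8058) = 3.9898 lb·ft.

3.99 lb·ft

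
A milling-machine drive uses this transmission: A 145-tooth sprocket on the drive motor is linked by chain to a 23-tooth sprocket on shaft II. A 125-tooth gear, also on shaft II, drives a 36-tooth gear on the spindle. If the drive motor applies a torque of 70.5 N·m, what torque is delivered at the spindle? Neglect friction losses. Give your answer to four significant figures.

chain 23/145 = 0.15862 → τ = 70.5·0.15862 = 11.183 N·m
gear mesh 36/125 = 0.288 → τ = 11.183·0.288 = 3.2206 N·m

3.221 N·m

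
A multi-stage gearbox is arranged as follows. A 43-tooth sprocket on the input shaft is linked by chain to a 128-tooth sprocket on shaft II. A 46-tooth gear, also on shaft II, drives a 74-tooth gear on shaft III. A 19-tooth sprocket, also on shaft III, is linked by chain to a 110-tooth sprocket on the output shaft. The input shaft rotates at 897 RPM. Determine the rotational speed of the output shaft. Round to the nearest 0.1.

the input shaft → shaft II (chain, 128/43): 897 ÷ 2.9767 = 301.34 RPM
shaft II → shaft III (gear mesh, 74/46): 301.34 ÷ 1.6087 = 187.32 RPM
shaft III → the output shaft (chain, 110/19): 187.32 ÷ 5.7895 = 32.355 RPM

32.4 RPM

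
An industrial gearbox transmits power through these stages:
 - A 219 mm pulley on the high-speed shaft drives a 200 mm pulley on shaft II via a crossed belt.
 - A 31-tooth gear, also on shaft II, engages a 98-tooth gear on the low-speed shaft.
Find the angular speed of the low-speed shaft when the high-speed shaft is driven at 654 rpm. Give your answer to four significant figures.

Belt: ratio = 200/219 = 0.91324, so shaft II turns at 654 / 0.91324 = 716.13 rpm.
Gear mesh: ratio = 98/31 = 3.1613, so the low-speed shaft turns at 716.13 / 3.1613 = 226.53 rpm.

226.5 rpm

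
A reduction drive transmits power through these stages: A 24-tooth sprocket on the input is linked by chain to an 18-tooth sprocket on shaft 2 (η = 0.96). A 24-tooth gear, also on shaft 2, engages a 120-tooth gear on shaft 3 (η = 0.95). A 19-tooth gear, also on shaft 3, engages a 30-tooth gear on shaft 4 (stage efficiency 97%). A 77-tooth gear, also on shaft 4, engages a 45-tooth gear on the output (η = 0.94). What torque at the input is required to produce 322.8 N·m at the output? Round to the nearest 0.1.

Overall ratio R = 0.75 × 5 × 1.5789 × 0.58442 = 3.4604; overall efficiency η = 0.96 × 0.95 × 0.97 × 0.94 = 0.8316.
Input torque = output torque / (R × η) = 322.8 / (3.4604 × 0.8316) = 112.18 N·m.

112.2 N·m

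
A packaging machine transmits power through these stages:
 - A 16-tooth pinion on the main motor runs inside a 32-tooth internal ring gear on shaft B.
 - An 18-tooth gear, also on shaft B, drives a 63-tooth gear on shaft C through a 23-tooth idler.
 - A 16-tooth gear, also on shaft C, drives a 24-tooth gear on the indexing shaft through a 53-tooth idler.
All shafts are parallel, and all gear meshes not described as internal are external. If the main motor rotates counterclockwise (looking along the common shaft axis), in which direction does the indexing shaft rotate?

counterclockwise

the main motor → shaft B: internal mesh, same direction → CCW.
shaft B → shaft C: driver → idler → driven is 2 external meshes, 2 reversals → CCW.
shaft C → the indexing shaft: driver → idler → driven is 2 external meshes, 2 reversals → CCW.
4 reversals in total — an even number — so the indexing shaft turns the same way as the main motor.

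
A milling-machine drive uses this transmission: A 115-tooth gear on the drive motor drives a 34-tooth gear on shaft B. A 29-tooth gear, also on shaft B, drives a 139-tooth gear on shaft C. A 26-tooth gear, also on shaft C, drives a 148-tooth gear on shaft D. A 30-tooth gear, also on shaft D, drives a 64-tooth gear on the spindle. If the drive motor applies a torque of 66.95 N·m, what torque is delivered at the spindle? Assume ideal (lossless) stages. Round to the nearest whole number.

gear mesh 34/115 = 0.29565 → τ = 66.95·0.29565 = 19.794 N·m
gear mesh 139/29 = 4.7931 → τ = 19.794·4.7931 = 94.874 N·m
gear mesh 148/26 = 5.6923 → τ = 94.874·5.6923 = 540.05 N·m
gear mesh 64/30 = 2.1333 → τ = 540.05·2.1333 = 1152.1 N·m

1152 N·m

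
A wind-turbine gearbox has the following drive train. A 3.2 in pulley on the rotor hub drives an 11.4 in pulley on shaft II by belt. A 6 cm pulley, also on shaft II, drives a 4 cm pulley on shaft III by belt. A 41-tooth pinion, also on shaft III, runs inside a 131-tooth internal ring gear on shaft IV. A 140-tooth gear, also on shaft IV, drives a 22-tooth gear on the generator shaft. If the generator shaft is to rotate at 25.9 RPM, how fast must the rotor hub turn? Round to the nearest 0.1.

30.9 RPM

Overall ratio R = 3.5625 × 0.66667 × 3.1951 × 0.15714 = 1.1925.
Required input speed = output speed × R = 25.9 × 1.1925 = 30.885 RPM.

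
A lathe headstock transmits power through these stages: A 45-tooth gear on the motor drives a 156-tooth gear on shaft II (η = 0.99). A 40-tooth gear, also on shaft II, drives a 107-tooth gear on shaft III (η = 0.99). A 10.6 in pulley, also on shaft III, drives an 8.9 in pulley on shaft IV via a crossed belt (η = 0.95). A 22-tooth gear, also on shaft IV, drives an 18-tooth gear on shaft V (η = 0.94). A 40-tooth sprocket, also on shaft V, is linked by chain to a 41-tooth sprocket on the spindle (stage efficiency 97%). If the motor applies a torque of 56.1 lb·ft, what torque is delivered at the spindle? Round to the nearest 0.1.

311.0 lb·ft

After the gear mesh (156/45): 56.1 × 3.4667 × 0.99 = 192.54 lb·ft
After the gear mesh (107/40): 192.54 × 2.675 × 0.99 = 509.88 lb·ft
After the belt (8.9/10.6): 509.88 × 0.83962 × 0.95 = 406.7 lb·ft
After the gear mesh (18/22): 406.7 × 0.81818 × 0.94 = 312.79 lb·ft
After the chain (41/40): 312.79 × 1.025 × 0.97 = 310.99 lb·ft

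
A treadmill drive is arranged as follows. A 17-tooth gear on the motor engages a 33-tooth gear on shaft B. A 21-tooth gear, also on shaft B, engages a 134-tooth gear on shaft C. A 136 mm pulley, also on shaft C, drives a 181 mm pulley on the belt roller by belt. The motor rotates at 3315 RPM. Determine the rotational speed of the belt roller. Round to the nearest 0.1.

gear mesh 33/17 = 1.9412 → 3315/1.9412 = 1707.7 RPM
gear mesh 134/21 = 6.381 → 1707.7/6.381 = 267.63 RPM
belt 181/136 = 1.3309 → 267.63/1.3309 = 201.09 RPM

201.1 RPM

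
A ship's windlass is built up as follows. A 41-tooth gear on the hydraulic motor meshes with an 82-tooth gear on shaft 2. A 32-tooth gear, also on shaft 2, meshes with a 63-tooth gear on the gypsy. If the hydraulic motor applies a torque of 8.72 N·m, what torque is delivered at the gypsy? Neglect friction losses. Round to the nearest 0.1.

Gear mesh: ratio = 82/41 = 2; torque at shaft 2 = 8.72 × 2 = 17.44 N·m.
Gear mesh: ratio = 63/32 = 1.9688; torque at the gypsy = 17.44 × 1.9688 = 34.335 N·m.

34.3 N·m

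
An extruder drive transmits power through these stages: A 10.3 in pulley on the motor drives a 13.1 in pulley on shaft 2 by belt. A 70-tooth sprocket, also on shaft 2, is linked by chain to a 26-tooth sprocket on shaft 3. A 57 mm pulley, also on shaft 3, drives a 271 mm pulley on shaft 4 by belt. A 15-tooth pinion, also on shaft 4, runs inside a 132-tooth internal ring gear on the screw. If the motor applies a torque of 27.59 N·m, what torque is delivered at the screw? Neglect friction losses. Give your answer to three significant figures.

After the belt (13.1/10.3): 27.59 × 1.2718 = 35.09 N·m
After the chain (26/70): 35.09 × 0.37143 = 13.034 N·m
After the belt (271/57): 13.034 × 4.7544 = 61.966 N·m
After the internal gear (132/15): 61.966 × 8.8 = 545.3 N·m

545 N·m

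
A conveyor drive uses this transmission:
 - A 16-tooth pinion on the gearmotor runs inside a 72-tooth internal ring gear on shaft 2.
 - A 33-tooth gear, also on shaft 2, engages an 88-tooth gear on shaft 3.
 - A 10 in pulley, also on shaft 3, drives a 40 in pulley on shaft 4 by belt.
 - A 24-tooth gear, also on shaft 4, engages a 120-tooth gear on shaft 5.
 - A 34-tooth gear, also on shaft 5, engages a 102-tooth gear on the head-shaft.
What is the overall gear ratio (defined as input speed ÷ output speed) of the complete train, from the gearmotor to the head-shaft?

Each stage contributes driven/driver: internal gear 72/16 = 4.5, gear mesh 88/33 = 2.6667, belt 40/10 = 4, gear mesh 120/24 = 5, gear mesh 102/34 = 3.
Overall: 4.5 × 2.6667 × 4 × 5 × 3 = 720.

720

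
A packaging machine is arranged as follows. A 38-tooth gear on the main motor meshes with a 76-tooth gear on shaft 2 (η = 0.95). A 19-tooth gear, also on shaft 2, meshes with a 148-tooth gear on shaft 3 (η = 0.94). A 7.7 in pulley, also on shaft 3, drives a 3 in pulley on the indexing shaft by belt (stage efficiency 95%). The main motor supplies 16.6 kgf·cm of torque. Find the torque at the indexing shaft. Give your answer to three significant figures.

After the gear mesh (76/38): 16.6 × 2 × 0.95 = 31.54 kgf·cm
After the gear mesh (148/19): 31.54 × 7.7895 × 0.94 = 230.94 kgf·cm
After the belt (3/7.7): 230.94 × 0.38961 × 0.95 = 85.477 kgf·cm

85.5 kgf·cm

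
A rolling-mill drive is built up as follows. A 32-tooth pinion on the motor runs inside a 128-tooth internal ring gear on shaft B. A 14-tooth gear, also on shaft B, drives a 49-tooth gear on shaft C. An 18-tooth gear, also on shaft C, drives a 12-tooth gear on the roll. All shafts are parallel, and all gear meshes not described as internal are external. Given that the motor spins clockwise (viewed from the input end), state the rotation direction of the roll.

clockwise

the motor → shaft B: internal mesh, same direction → CW.
shaft B → shaft C: external mesh, 1 reversal → CCW.
shaft C → the roll: external mesh, 1 reversal → CW.
2 reversals in total — an even number — so the roll turns the same way as the motor.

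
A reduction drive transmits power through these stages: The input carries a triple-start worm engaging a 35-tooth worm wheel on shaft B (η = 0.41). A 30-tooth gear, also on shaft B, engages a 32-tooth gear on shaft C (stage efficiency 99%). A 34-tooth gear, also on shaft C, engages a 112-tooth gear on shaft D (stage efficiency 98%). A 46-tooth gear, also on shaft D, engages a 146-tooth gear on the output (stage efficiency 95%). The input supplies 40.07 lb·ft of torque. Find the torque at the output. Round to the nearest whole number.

Worm: ratio = 35/3 = 11.667; torque at shaft B = 40.07 × 11.667 × 0.41 = 191.67 lb·ft.
Gear mesh: ratio = 32/30 = 1.0667; torque at shaft C = 191.67 × 1.0667 × 0.99 = 202.4 lb·ft.
Gear mesh: ratio = 112/34 = 3.2941; torque at shaft D = 202.4 × 3.2941 × 0.98 = 653.4 lb·ft.
Gear mesh: ratio = 146/46 = 3.1739; torque at the output = 653.4 × 3.1739 × 0.95 = 1970.1 lb·ft.

1970 lb·ft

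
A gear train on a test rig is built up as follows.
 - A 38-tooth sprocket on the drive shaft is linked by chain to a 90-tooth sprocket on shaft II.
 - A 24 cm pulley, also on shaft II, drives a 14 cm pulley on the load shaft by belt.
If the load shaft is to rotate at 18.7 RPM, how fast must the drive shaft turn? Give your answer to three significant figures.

25.8 RPM

Overall ratio R = 2.3684 × 0.58333 = 1.3816.
Required input speed = output speed × R = 18.7 × 1.3816 = 25.836 RPM.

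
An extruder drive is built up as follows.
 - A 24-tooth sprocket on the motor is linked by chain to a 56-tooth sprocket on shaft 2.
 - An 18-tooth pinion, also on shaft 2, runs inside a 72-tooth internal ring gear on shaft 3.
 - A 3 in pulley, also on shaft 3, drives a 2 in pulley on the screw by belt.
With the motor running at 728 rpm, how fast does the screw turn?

117 rpm

chain 56/24 = 2.3333 → 728/2.3333 = 312 rpm
internal gear 72/18 = 4 → 312/4 = 78 rpm
belt 2/3 = 0.66667 → 78/0.66667 = 117 rpm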